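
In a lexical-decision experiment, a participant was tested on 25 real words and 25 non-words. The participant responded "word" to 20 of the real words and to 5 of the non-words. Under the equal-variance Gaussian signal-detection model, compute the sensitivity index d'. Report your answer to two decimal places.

d' = 1.68

H = 20/25 = 0.8000
FA = 5/25 = 0.2000
z(H) = 0.842
z(FA) = -0.842
d' = z(H) − z(FA) = 0.842 − (-0.842) = 1.684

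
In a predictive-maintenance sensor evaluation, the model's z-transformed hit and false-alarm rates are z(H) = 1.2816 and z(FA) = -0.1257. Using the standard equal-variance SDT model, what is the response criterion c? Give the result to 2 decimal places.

c = −½·[z(H) + z(FA)] = −½·(1.2816 + (-0.1257)) = -0.57795

c = -0.58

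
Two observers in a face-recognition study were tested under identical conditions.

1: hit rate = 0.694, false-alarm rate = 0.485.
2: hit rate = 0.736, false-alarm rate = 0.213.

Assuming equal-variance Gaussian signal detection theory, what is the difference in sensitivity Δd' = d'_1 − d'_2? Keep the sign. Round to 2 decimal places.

1: z(0.694) = 0.507, z(0.485) = -0.038, d' = 0.545
2: z(0.736) = 0.631, z(0.213) = -0.796, d' = 1.427
Δd' = d'_1 − d'_2 = 0.545 − 1.427 = -0.882
2 has the higher sensitivity.

Δd' = -0.88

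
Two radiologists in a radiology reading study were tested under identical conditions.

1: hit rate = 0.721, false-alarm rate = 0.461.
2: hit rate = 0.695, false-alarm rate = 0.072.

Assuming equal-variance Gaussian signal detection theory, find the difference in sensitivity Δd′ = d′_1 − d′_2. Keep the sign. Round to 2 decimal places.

Δd′ = -1.29

1: z(0.721) = 0.586, z(0.461) = -0.098, d' = 0.684
2: z(0.695) = 0.510, z(0.072) = -1.461, d' = 1.971
Δd' = d'_1 − d'_2 = 0.684 − 1.971 = -1.287
2 has the higher sensitivity.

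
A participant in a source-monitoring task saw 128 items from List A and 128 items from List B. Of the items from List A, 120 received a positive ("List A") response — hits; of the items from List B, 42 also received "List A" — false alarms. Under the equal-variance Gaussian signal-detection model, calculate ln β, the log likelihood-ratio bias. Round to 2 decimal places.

H = 120/128 = 0.9375
FA = 42/128 = 0.3281
z(0.9375) = 1.534, z(0.3281) = -0.445
ln β = −½·[z(H)² − z(FA)²] = −0.5 × (2.353 − 0.198) = -1.0775

ln β = -1.08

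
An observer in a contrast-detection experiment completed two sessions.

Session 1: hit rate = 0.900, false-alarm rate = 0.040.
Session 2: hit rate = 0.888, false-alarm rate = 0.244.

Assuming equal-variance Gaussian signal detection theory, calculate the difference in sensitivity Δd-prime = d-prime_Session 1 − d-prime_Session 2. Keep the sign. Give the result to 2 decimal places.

Session 1: z(0.900) = 1.282, z(0.040) = -1.751, d' = 3.033
Session 2: z(0.888) = 1.216, z(0.244) = -0.693, d' = 1.909
Δd' = d'_Session 1 − d'_Session 2 = 3.033 − 1.909 = 1.124
Session 1 has the higher sensitivity.

Δd-prime = 1.12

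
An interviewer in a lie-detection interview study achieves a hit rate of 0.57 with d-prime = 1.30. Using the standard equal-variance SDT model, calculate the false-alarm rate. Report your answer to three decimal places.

false-alarm rate = 0.131

z(hit rate) = z(0.57) = 0.1764
z(FA) = z(H) − d' = 0.1764 − 1.30 = -1.1236
false-alarm rate = Φ(-1.1236) = 0.1306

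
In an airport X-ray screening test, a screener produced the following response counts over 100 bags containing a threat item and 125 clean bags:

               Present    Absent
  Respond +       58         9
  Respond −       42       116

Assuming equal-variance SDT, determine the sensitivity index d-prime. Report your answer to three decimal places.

d-prime = 1.663

H = 58/100 = 0.5800
FA = 9/125 = 0.0720
Φ⁻¹(0.5800) = 0.2019, Φ⁻¹(0.0720) = -1.4611
d' = z(H) − z(FA) = 0.2019 − (-1.4611) = 1.6630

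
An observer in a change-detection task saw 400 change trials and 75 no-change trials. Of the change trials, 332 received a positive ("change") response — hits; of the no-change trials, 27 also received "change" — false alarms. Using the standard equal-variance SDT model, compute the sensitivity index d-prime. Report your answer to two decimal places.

d-prime = 1.31

H = 332/400 = 0.8300
FA = 27/75 = 0.3600
z(0.8300) = 0.954, z(0.3600) = -0.358
d' = z(H) − z(FA) = 0.954 − (-0.358) = 1.312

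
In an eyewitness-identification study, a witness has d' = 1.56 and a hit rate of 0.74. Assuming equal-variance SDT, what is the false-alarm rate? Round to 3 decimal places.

z(hit rate) = z(0.74) = 0.6433
z(FA) = z(H) − d' = 0.6433 − 1.56 = -0.9167
false-alarm rate = Φ(-0.9167) = 0.1796

false-alarm rate = 0.180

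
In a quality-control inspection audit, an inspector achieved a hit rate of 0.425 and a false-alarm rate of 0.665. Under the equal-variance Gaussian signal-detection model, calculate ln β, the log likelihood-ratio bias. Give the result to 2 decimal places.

z(H) = -0.189
z(FA) = 0.426
ln β = −½·[z(H)² − z(FA)²] = −0.5 × (0.036 − 0.181) = 0.0725

ln β = 0.07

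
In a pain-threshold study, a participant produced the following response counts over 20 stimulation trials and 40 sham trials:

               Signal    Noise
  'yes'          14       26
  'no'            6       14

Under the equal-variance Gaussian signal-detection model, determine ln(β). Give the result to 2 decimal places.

H = 14/20 = 0.7000
FA = 26/40 = 0.6500
z(H) = z(0.7000) = 0.524
z(FA) = z(0.6500) = 0.385
ln β = −½·[z(H)² − z(FA)²] = −0.5 × (0.275 − 0.148) = -0.0635

ln β = -0.06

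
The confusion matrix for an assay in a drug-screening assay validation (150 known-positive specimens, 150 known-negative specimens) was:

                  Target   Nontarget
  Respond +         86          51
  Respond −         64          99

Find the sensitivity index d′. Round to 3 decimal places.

d′ = 0.597

H = 86/150 = 0.5733
FA = 51/150 = 0.3400
z(H) = z(0.5733) = 0.1848
z(FA) = z(0.3400) = -0.4125
d' = z(H) − z(FA) = 0.1848 − (-0.4125) = 0.5973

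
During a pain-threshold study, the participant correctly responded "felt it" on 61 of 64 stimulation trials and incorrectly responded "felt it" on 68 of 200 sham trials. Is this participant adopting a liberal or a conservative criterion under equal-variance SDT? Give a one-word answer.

liberal

z(H) = 1.676, z(FA) = -0.412
c = −½·(z(H) + z(FA)) = -0.632
c < 0 → liberal criterion (biased toward responding “yes”).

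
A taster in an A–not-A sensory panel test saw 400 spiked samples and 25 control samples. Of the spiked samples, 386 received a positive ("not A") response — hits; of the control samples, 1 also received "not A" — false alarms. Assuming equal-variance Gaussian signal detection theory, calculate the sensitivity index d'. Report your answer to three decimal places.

d' = 3.563

H = 386/400 = 0.9650
FA = 1/25 = 0.0400
z(0.9650) = 1.8119, z(0.0400) = -1.7507
d' = z(H) − z(FA) = 1.8119 − (-1.7507) = 3.5626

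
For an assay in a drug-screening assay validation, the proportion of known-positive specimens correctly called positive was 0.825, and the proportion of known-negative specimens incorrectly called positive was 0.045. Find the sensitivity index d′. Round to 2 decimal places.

d′ = 2.63

z(H) = z(0.825) = 0.9346
z(FA) = z(0.045) = -1.6954
d' = z(H) − z(FA) = 0.9346 − (-1.6954) = 2.6300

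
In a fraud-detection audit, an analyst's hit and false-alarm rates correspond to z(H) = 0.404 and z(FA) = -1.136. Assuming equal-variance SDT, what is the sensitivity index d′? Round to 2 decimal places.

d' = z(H) − z(FA) = 0.404 − (-1.136) = 1.540

d′ = 1.54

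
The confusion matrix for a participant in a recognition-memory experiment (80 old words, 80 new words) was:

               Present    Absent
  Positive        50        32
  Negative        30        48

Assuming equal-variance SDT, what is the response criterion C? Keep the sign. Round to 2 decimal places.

C = -0.03

H = 50/80 = 0.6250
FA = 32/80 = 0.4000
z(H) = z(0.6250) = 0.3186
z(FA) = z(0.4000) = -0.2533
c = −½·[z(H) + z(FA)] = −0.5 × (0.3186 + (-0.2533)) = -0.03265
c < 0: the participant has a liberal response bias.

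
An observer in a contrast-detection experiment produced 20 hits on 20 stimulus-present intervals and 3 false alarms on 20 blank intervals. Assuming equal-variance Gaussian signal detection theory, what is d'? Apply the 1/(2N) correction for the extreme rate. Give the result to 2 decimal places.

The hit rate is 20/20 = 1, so apply the 1/(2N) correction: H → 1 − 1/(2·20) = 0.97500.
z(H) = z(0.97500) = 1.960
z(FA) = z(0.15000) = -1.036
d' = 1.960 − (-1.036) = 2.996

d' = 3.00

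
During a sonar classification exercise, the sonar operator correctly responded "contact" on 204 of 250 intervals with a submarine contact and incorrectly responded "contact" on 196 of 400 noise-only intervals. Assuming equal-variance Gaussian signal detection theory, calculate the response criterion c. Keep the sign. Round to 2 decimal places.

H = 204/250 = 0.8160
FA = 196/400 = 0.4900
Φ⁻¹(H) = 0.9002
Φ⁻¹(FA) = -0.0251
c = −½·[z(H) + z(FA)] = −0.5 × (0.9002 + (-0.0251)) = -0.43755
c < 0: the sonar operator has a liberal response bias.

c = -0.44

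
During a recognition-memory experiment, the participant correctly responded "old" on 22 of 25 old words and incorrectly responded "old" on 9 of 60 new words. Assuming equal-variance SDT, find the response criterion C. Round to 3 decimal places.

C = -0.069

H = 22/25 = 0.8800
FA = 9/60 = 0.1500
z(H) = 1.1750
z(FA) = -1.0364
c = −½·[z(H) + z(FA)] = −0.5 × (1.1750 + (-1.0364)) = -0.0693
c < 0: the participant has a liberal response bias.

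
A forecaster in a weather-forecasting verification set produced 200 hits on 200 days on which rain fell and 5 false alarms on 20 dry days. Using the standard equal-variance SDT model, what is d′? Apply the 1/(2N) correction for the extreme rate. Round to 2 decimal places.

d′ = 3.48

The hit rate is 200/200 = 1, so apply the 1/(2N) correction: H → 1 − 1/(2·200) = 0.99750.
z(H) = z(0.99750) = 2.807
z(FA) = z(0.25000) = -0.674
d' = 2.807 − (-0.674) = 3.481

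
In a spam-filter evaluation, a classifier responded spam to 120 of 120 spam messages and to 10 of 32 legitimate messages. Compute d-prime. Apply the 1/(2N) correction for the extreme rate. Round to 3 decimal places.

The hit rate is 120/120 = 1, so apply the 1/(2N) correction: H → 1 − 1/(2·120) = 0.99583.
z(H) = z(0.99583) = 2.6380
z(FA) = z(0.31250) = -0.4888
d' = 2.6380 − (-0.4888) = 3.1268

d-prime = 3.127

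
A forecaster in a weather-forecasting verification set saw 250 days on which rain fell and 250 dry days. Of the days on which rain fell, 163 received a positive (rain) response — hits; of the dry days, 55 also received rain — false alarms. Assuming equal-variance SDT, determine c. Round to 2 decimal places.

H = 163/250 = 0.6520
FA = 55/250 = 0.2200
Φ⁻¹(H) = Φ⁻¹(0.6520) = 0.3907
Φ⁻¹(FA) = Φ⁻¹(0.2200) = -0.7722
c = −½·[z(H) + z(FA)] = −0.5 × (0.3907 + (-0.7722)) = 0.19075

c = 0.19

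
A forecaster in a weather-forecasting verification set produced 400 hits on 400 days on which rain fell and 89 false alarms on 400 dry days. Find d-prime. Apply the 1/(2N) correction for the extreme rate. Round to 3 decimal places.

The hit rate is 400/400 = 1, so apply the 1/(2N) correction: H → 1 − 1/(2·400) = 0.99875.
z(H) = z(0.99875) = 3.0233
z(FA) = z(0.22250) = -0.7638
d' = 3.0233 − (-0.7638) = 3.7871

d-prime = 3.787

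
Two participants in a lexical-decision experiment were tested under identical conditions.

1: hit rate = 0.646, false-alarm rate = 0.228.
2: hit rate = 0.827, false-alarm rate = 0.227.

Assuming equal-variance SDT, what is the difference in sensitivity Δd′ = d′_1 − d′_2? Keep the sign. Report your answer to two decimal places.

1: z(0.646) = 0.375, z(0.228) = -0.745, d' = 1.120
2: z(0.827) = 0.942, z(0.227) = -0.749, d' = 1.691
Δd' = d'_1 − d'_2 = 1.120 − 1.691 = -0.571
2 has the higher sensitivity.

Δd′ = -0.57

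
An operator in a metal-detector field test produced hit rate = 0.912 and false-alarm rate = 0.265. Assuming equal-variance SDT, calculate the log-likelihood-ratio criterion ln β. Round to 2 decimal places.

ln β = -0.72

z(0.912) = 1.353, z(0.265) = -0.628
ln β = −½·[z(H)² − z(FA)²] = −0.5 × (1.831 − 0.394) = -0.7185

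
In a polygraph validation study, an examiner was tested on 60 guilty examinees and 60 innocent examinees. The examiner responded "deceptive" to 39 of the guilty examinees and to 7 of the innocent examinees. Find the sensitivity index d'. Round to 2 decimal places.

d' = 1.58

H = 39/60 = 0.6500
FA = 7/60 = 0.1167
z(H) = 0.385
z(FA) = -1.192
d' = z(H) − z(FA) = 0.385 − (-1.192) = 1.577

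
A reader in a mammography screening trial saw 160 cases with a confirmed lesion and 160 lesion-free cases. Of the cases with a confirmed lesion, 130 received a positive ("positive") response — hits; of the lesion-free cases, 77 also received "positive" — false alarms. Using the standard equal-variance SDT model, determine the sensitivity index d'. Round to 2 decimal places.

H = 130/160 = 0.8125
FA = 77/160 = 0.4813
Φ⁻¹(0.8125) = 0.8871, Φ⁻¹(0.4813) = -0.0469
d' = z(H) − z(FA) = 0.8871 − (-0.0469) = 0.9340

d' = 0.93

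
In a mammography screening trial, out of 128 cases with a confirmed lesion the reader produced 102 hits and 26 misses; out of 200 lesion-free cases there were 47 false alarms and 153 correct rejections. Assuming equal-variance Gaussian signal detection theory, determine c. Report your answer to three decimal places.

c = -0.054

H = 102/128 = 0.7969
FA = 47/200 = 0.2350
Φ⁻¹(H) = 0.8306
Φ⁻¹(FA) = -0.7225
c = −½·[z(H) + z(FA)] = −0.5 × (0.8306 + (-0.7225)) = -0.05405
c < 0: the reader has a liberal response bias.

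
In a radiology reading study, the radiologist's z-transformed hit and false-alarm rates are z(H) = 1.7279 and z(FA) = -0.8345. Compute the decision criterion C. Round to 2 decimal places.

c = −½·[z(H) + z(FA)] = −½·(1.7279 + (-0.8345)) = -0.4467
c < 0: the radiologist has a liberal response bias.

C = -0.45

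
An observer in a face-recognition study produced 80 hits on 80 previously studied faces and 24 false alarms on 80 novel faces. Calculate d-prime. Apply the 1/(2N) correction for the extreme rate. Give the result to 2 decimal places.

d-prime = 3.02

The hit rate is 80/80 = 1, so apply the 1/(2N) correction: H → 1 − 1/(2·80) = 0.99375.
z(H) = z(0.99375) = 2.498
z(FA) = z(0.30000) = -0.524
d' = 2.498 − (-0.524) = 3.022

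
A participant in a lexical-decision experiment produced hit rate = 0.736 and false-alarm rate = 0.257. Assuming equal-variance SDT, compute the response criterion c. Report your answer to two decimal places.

c = 0.01

z(H) = 0.631
z(FA) = -0.653
c = −½·[z(H) + z(FA)] = −0.5 × (0.631 + (-0.653)) = 0.011
c > 0: the participant has a conservative response bias.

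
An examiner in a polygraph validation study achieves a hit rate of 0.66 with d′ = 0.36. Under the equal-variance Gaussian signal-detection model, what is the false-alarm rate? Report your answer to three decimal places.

z(hit rate) = z(0.66) = 0.4125
z(FA) = z(H) − d' = 0.4125 − 0.36 = 0.0525
false-alarm rate = Φ(0.0525) = 0.5209

false-alarm rate = 0.521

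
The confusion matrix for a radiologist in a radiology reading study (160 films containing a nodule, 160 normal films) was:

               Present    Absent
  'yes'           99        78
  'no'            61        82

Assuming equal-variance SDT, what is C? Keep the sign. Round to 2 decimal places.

H = 99/160 = 0.6188
FA = 78/160 = 0.4875
z(0.6188) = 0.3023, z(0.4875) = -0.0313
c = −½·[z(H) + z(FA)] = −0.5 × (0.3023 + (-0.0313)) = -0.1355
c < 0: the radiologist has a liberal response bias.

C = -0.14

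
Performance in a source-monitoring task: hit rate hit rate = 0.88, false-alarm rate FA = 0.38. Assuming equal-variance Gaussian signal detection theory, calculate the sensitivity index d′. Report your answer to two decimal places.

z(H) = 1.175
z(FA) = -0.305
d' = z(H) − z(FA) = 1.175 − (-0.305) = 1.480

d′ = 1.48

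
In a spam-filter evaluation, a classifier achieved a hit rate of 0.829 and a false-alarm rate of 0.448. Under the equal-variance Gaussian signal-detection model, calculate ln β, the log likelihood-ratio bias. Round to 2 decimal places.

Φ⁻¹(H) = 0.950
Φ⁻¹(FA) = -0.131
ln β = −½·[z(H)² − z(FA)²] = −0.5 × (0.903 − 0.017) = -0.443

ln β = -0.44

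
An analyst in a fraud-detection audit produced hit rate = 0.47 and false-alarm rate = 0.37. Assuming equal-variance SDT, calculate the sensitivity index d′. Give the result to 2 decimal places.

d′ = 0.26

z(H) = -0.075
z(FA) = -0.332
d' = z(H) − z(FA) = -0.075 − (-0.332) = 0.257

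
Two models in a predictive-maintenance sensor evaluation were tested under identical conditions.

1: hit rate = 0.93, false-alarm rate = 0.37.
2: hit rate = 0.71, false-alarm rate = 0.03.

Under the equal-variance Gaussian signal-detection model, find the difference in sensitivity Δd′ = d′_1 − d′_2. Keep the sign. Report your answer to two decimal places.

1: z(0.93) = 1.476, z(0.37) = -0.332, d' = 1.808
2: z(0.71) = 0.553, z(0.03) = -1.881, d' = 2.434
Δd' = d'_1 − d'_2 = 1.808 − 2.434 = -0.626
2 has the higher sensitivity.

Δd′ = -0.63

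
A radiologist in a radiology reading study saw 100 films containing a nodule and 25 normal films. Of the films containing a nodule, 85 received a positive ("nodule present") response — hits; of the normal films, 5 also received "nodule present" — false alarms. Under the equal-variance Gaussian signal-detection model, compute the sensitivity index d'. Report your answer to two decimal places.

H = 85/100 = 0.8500
FA = 5/25 = 0.2000
Φ⁻¹(0.8500) = 1.0364, Φ⁻¹(0.2000) = -0.8416
d' = z(H) − z(FA) = 1.0364 − (-0.8416) = 1.8780

d' = 1.88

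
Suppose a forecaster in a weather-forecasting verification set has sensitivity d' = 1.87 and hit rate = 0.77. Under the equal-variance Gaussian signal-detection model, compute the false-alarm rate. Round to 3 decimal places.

false-alarm rate = 0.129

z(hit rate) = z(0.77) = 0.7388
z(FA) = z(H) − d' = 0.7388 − 1.87 = -1.1312
false-alarm rate = Φ(-1.1312) = 0.1290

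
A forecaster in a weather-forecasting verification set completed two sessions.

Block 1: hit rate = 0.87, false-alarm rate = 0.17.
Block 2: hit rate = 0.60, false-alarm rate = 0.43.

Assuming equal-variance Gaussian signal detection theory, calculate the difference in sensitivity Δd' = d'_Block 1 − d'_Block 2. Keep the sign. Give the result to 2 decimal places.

Block 1: z(0.87) = 1.126, z(0.17) = -0.954, d' = 2.080
Block 2: z(0.60) = 0.253, z(0.43) = -0.176, d' = 0.429
Δd' = d'_Block 1 − d'_Block 2 = 2.080 − 0.429 = 1.651
Block 1 has the higher sensitivity.

Δd' = 1.65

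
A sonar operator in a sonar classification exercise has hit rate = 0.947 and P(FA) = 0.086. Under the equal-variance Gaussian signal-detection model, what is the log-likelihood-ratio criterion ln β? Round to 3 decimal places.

ln β = -0.374

Φ⁻¹(H) = Φ⁻¹(0.947) = 1.6164
Φ⁻¹(FA) = Φ⁻¹(0.086) = -1.3658
ln β = −½·[z(H)² − z(FA)²] = −0.5 × (2.6127 − 1.8654) = -0.37365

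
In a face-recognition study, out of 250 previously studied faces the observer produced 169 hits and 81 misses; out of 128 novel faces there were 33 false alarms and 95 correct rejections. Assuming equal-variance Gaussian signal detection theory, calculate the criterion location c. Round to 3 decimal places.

H = 169/250 = 0.6760
FA = 33/128 = 0.2578
z(H) = z(0.6760) = 0.4565
z(FA) = z(0.2578) = -0.6501
c = −½·[z(H) + z(FA)] = −0.5 × (0.4565 + (-0.6501)) = 0.0968
c > 0: the observer has a conservative response bias.

c = 0.097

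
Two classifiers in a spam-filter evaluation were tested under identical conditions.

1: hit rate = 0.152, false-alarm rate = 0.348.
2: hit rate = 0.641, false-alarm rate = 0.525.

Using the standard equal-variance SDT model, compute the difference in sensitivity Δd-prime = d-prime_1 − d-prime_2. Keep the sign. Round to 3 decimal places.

1: z(0.152) = -1.0279, z(0.348) = -0.3907, d' = -0.6372
2: z(0.641) = 0.3611, z(0.525) = 0.0627, d' = 0.2984
Δd' = d'_1 − d'_2 = -0.6372 − 0.2984 = -0.9356
2 has the higher sensitivity.

Δd-prime = -0.936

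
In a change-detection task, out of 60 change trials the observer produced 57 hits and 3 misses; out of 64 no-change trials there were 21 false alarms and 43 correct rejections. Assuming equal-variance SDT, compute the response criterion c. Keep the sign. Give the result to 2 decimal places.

c = -0.60

H = 57/60 = 0.9500
FA = 21/64 = 0.3281
z(H) = 1.6449
z(FA) = -0.4452
c = −½·[z(H) + z(FA)] = −0.5 × (1.6449 + (-0.4452)) = -0.59985
c < 0: the observer has a liberal response bias.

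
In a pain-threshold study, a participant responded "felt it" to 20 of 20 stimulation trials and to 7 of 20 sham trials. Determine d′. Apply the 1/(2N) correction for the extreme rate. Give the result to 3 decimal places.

The hit rate is 20/20 = 1, so apply the 1/(2N) correction: H → 1 − 1/(2·20) = 0.97500.
z(H) = z(0.97500) = 1.9600
z(FA) = z(0.35000) = -0.3853
d' = 1.9600 − (-0.3853) = 2.3453

d′ = 2.345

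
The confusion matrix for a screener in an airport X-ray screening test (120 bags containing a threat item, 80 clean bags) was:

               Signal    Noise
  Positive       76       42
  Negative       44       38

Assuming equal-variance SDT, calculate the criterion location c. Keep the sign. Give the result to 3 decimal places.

H = 76/120 = 0.6333
FA = 42/80 = 0.5250
z(0.6333) = 0.3406, z(0.5250) = 0.0627
c = −½·[z(H) + z(FA)] = −0.5 × (0.3406 + 0.0627) = -0.20165
c < 0: the screener has a liberal response bias.

c = -0.202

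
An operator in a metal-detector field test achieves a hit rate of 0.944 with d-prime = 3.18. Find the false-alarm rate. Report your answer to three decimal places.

z(hit rate) = z(0.944) = 1.5893
z(FA) = z(H) − d' = 1.5893 − 3.18 = -1.5907
false-alarm rate = Φ(-1.5907) = 0.0558

false-alarm rate = 0.056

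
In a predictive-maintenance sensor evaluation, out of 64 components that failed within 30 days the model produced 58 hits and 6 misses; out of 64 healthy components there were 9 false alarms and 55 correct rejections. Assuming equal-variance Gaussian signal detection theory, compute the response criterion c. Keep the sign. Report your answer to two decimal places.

H = 58/64 = 0.9062
FA = 9/64 = 0.1406
z(H) = z(0.9062) = 1.318
z(FA) = z(0.1406) = -1.078
c = −½·[z(H) + z(FA)] = −0.5 × (1.318 + (-1.078)) = -0.120
c < 0: the model has a liberal response bias.

c = -0.12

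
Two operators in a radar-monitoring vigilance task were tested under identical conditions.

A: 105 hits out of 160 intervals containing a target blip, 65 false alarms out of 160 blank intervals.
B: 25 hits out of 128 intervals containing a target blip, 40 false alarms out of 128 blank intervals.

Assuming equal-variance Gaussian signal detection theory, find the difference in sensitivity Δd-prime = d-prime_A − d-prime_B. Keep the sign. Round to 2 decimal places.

Δd-prime = 1.01

A: z(0.6562) = 0.402, z(0.4062) = -0.237, d' = 0.639
B: z(0.1953) = -0.859, z(0.3125) = -0.489, d' = -0.370
Δd' = d'_A − d'_B = 0.639 − (-0.370) = 1.009
A has the higher sensitivity.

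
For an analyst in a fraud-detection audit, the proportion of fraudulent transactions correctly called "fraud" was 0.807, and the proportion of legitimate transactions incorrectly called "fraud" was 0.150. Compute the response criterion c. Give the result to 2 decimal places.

c = 0.08

z(H) = z(0.807) = 0.867
z(FA) = z(0.150) = -1.036
c = −½·[z(H) + z(FA)] = −0.5 × (0.867 + (-1.036)) = 0.0845
c > 0: the analyst has a conservative response bias.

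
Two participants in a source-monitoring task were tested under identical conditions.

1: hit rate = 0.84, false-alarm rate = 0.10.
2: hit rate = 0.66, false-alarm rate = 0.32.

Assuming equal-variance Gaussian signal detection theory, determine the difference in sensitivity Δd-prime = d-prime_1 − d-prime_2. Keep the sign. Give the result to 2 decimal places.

1: z(0.84) = 0.994, z(0.10) = -1.282, d' = 2.276
2: z(0.66) = 0.412, z(0.32) = -0.468, d' = 0.880
Δd' = d'_1 − d'_2 = 2.276 − 0.880 = 1.396
1 has the higher sensitivity.

Δd-prime = 1.40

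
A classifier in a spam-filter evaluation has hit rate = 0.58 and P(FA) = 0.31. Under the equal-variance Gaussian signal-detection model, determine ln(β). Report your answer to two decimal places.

Φ⁻¹(H) = Φ⁻¹(0.58) = 0.202
Φ⁻¹(FA) = Φ⁻¹(0.31) = -0.496
ln β = −½·[z(H)² − z(FA)²] = −0.5 × (0.041 − 0.246) = 0.1025

ln β = 0.10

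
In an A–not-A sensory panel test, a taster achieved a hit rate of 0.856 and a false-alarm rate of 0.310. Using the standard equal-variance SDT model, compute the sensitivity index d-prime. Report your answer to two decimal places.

d-prime = 1.56

Φ⁻¹(0.856) = 1.0625, Φ⁻¹(0.310) = -0.4959
d' = z(H) − z(FA) = 1.0625 − (-0.4959) = 1.5584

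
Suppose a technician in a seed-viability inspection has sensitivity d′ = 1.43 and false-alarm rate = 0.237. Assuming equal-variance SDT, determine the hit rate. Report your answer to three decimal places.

z(false-alarm rate) = z(0.237) = -0.7160
z(H) = z(FA) + d' = -0.7160 + 1.43 = 0.7140
hit rate = Φ(0.7140) = 0.7624

hit rate = 0.762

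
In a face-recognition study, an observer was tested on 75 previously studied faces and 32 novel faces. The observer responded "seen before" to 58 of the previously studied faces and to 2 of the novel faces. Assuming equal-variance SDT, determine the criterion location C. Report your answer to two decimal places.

C = 0.39

H = 58/75 = 0.7733
FA = 2/32 = 0.0625
z(H) = 0.750
z(FA) = -1.534
c = −½·[z(H) + z(FA)] = −0.5 × (0.750 + (-1.534)) = 0.392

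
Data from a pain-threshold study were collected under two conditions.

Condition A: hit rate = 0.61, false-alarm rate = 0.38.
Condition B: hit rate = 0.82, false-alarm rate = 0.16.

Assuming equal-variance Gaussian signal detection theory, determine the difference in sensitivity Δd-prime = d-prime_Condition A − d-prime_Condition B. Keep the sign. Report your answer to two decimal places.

Δd-prime = -1.33

Condition A: z(0.61) = 0.279, z(0.38) = -0.305, d' = 0.584
Condition B: z(0.82) = 0.915, z(0.16) = -0.994, d' = 1.909
Δd' = d'_Condition A − d'_Condition B = 0.584 − 1.909 = -1.325
Condition B has the higher sensitivity.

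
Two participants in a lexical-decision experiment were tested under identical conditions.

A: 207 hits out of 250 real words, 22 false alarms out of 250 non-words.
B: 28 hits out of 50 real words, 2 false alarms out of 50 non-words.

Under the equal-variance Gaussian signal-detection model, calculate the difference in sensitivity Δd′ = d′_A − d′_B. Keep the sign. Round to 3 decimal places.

Δd′ = 0.398

A: z(0.8280) = 0.9463, z(0.0880) = -1.3532, d' = 2.2995
B: z(0.5600) = 0.1510, z(0.0400) = -1.7507, d' = 1.9017
Δd' = d'_A − d'_B = 2.2995 − 1.9017 = 0.3978
A has the higher sensitivity.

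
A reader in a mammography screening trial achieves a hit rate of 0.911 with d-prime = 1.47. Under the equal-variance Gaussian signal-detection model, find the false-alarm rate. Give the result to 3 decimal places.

z(hit rate) = z(0.911) = 1.3469
z(FA) = z(H) − d' = 1.3469 − 1.47 = -0.1231
false-alarm rate = Φ(-0.1231) = 0.4510

false-alarm rate = 0.451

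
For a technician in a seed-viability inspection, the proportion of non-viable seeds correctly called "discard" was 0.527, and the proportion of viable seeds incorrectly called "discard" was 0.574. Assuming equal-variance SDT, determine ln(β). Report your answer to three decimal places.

ln β = 0.015

Φ⁻¹(H) = 0.0677
Φ⁻¹(FA) = 0.1866
ln β = −½·[z(H)² − z(FA)²] = −0.5 × (0.0046 − 0.0348) = 0.0151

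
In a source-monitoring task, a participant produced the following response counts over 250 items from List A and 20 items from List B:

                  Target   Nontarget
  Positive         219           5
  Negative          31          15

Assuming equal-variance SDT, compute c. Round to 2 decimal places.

H = 219/250 = 0.8760
FA = 5/20 = 0.2500
z(H) = z(0.8760) = 1.1552
z(FA) = z(0.2500) = -0.6745
c = −½·[z(H) + z(FA)] = −0.5 × (1.1552 + (-0.6745)) = -0.24035

c = -0.24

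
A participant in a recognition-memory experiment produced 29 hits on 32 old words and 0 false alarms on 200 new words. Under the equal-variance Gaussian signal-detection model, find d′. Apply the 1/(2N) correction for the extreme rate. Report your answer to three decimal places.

d′ = 4.125

The false-alarm rate is 0/200 = 0, so apply the 1/(2N) correction: FA → 1/(2·200) = 0.00250.
z(H) = z(0.90625) = 1.3180
z(FA) = z(0.00250) = -2.8070
d' = 1.3180 − (-2.8070) = 4.1250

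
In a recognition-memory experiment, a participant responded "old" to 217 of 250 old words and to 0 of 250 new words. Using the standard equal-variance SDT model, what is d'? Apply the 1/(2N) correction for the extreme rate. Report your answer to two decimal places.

The false-alarm rate is 0/250 = 0, so apply the 1/(2N) correction: FA → 1/(2·250) = 0.00200.
z(H) = z(0.86800) = 1.117
z(FA) = z(0.00200) = -2.878
d' = 1.117 − (-2.878) = 3.995

d' = 4.00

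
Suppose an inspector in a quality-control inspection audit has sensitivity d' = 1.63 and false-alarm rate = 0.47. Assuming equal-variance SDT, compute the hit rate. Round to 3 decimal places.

hit rate = 0.940

z(false-alarm rate) = z(0.47) = -0.0753
z(H) = z(FA) + d' = -0.0753 + 1.63 = 1.5547
hit rate = Φ(1.5547) = 0.9400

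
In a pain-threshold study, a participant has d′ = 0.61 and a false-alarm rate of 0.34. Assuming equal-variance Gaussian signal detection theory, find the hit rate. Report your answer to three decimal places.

z(false-alarm rate) = z(0.34) = -0.4125
z(H) = z(FA) + d' = -0.4125 + 0.61 = 0.1975
hit rate = Φ(0.1975) = 0.5783

hit rate = 0.578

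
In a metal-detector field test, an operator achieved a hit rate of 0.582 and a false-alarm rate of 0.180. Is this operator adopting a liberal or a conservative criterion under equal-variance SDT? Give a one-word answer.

conservative

z(H) = 0.207, z(FA) = -0.915
c = −½·(z(H) + z(FA)) = 0.354
c > 0 → conservative criterion (biased toward responding “no”).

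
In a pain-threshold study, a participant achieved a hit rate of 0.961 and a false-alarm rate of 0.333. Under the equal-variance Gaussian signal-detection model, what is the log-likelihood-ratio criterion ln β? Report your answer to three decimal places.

ln β = -1.460

z(H) = z(0.961) = 1.7624
z(FA) = z(0.333) = -0.4316
ln β = −½·[z(H)² − z(FA)²] = −0.5 × (3.1061 − 0.1863) = -1.4599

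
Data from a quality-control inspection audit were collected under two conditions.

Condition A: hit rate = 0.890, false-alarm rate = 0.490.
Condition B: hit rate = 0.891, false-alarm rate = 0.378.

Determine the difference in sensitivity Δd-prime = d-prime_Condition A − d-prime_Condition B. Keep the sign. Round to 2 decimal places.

Δd-prime = -0.29

Condition A: z(0.890) = 1.227, z(0.490) = -0.025, d' = 1.252
Condition B: z(0.891) = 1.232, z(0.378) = -0.311, d' = 1.543
Δd' = d'_Condition A − d'_Condition B = 1.252 − 1.543 = -0.291
Condition B has the higher sensitivity.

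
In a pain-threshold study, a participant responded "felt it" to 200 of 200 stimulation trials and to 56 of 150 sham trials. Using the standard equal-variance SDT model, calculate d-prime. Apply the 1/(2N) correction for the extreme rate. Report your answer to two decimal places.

d-prime = 3.13

The hit rate is 200/200 = 1, so apply the 1/(2N) correction: H → 1 − 1/(2·200) = 0.99750.
z(H) = z(0.99750) = 2.807
z(FA) = z(0.37333) = -0.323
d' = 2.807 − (-0.323) = 3.130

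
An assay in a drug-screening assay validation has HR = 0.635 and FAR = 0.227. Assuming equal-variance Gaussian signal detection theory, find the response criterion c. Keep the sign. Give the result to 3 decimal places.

c = 0.202

Φ⁻¹(H) = Φ⁻¹(0.635) = 0.3451
Φ⁻¹(FA) = Φ⁻¹(0.227) = -0.7488
c = −½·[z(H) + z(FA)] = −0.5 × (0.3451 + (-0.7488)) = 0.20185
c > 0: the assay has a conservative response bias.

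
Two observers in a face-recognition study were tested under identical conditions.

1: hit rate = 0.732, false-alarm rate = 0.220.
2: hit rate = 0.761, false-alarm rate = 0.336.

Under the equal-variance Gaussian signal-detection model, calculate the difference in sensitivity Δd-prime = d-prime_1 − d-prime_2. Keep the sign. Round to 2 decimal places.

Δd-prime = 0.26

1: z(0.732) = 0.619, z(0.220) = -0.772, d' = 1.391
2: z(0.761) = 0.710, z(0.336) = -0.423, d' = 1.133
Δd' = d'_1 − d'_2 = 1.391 − 1.133 = 0.258
1 has the higher sensitivity.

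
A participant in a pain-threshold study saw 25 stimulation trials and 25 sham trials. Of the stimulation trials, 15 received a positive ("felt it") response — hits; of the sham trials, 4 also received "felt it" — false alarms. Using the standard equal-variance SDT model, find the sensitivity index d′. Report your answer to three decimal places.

d′ = 1.248

H = 15/25 = 0.6000
FA = 4/25 = 0.1600
z(0.6000) = 0.2533, z(0.1600) = -0.9945
d' = z(H) − z(FA) = 0.2533 − (-0.9945) = 1.2478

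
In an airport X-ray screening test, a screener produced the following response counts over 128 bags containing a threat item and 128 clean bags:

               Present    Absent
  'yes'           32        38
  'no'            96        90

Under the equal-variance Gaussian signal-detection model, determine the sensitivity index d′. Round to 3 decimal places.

d′ = -0.141

H = 32/128 = 0.2500
FA = 38/128 = 0.2969
z(H) = z(0.2500) = -0.6745
z(FA) = z(0.2969) = -0.5333
d' = z(H) − z(FA) = -0.6745 − (-0.5333) = -0.1412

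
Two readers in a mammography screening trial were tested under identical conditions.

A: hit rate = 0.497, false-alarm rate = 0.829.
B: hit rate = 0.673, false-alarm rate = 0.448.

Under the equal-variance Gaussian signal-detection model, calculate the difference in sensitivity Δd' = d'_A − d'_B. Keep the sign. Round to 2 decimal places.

Δd' = -1.54

A: z(0.497) = -0.008, z(0.829) = 0.950, d' = -0.958
B: z(0.673) = 0.448, z(0.448) = -0.131, d' = 0.579
Δd' = d'_A − d'_B = -0.958 − 0.579 = -1.537
B has the higher sensitivity.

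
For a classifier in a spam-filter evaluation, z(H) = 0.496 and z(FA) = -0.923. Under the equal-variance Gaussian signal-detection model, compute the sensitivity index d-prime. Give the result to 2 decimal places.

d' = z(H) − z(FA) = 0.496 − (-0.923) = 1.419

d-prime = 1.42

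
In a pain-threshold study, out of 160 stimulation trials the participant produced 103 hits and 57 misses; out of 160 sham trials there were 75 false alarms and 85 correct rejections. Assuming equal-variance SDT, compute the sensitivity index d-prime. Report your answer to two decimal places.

H = 103/160 = 0.6438
FA = 75/160 = 0.4688
z(H) = z(0.6438) = 0.3686
z(FA) = z(0.4688) = -0.0783
d' = z(H) − z(FA) = 0.3686 − (-0.0783) = 0.4469

d-prime = 0.45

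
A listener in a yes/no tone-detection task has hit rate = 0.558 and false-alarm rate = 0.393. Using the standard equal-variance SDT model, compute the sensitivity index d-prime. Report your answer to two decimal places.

Φ⁻¹(H) = Φ⁻¹(0.558) = 0.1459
Φ⁻¹(FA) = Φ⁻¹(0.393) = -0.2715
d' = z(H) − z(FA) = 0.1459 − (-0.2715) = 0.4174

d-prime = 0.42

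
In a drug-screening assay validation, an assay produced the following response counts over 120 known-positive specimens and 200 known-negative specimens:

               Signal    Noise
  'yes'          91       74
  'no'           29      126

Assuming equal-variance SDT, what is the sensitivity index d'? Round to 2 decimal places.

d' = 1.03

H = 91/120 = 0.7583
FA = 74/200 = 0.3700
z(H) = z(0.7583) = 0.701
z(FA) = z(0.3700) = -0.332
d' = z(H) − z(FA) = 0.701 − (-0.332) = 1.033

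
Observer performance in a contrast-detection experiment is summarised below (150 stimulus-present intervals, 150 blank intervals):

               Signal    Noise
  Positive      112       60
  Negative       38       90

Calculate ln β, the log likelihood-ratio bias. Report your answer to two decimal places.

ln β = -0.19

H = 112/150 = 0.7467
FA = 60/150 = 0.4000
z(H) = 0.664
z(FA) = -0.253
ln β = −½·[z(H)² − z(FA)²] = −0.5 × (0.441 − 0.064) = -0.1885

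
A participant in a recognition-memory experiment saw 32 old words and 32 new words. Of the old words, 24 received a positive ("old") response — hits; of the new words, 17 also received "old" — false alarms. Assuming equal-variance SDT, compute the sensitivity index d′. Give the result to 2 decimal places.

H = 24/32 = 0.7500
FA = 17/32 = 0.5312
Φ⁻¹(H) = Φ⁻¹(0.7500) = 0.6745
Φ⁻¹(FA) = Φ⁻¹(0.5312) = 0.0783
d' = z(H) − z(FA) = 0.6745 − 0.0783 = 0.5962

d′ = 0.60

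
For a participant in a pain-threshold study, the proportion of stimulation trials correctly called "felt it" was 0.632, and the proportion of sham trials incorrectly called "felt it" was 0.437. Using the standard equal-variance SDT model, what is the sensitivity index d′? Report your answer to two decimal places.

d′ = 0.50

z(0.632) = 0.337, z(0.437) = -0.159
d' = z(H) − z(FA) = 0.337 − (-0.159) = 0.496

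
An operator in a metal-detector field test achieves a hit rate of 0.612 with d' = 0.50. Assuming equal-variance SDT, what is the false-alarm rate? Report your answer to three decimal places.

false-alarm rate = 0.415

z(hit rate) = z(0.612) = 0.2845
z(FA) = z(H) − d' = 0.2845 − 0.50 = -0.2155
false-alarm rate = Φ(-0.2155) = 0.4147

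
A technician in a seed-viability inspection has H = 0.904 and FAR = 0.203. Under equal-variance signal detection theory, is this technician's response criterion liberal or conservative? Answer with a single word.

z(H) = 1.305, z(FA) = -0.831
c = −½·(z(H) + z(FA)) = -0.237
c < 0 → liberal criterion (biased toward responding “yes”).

liberal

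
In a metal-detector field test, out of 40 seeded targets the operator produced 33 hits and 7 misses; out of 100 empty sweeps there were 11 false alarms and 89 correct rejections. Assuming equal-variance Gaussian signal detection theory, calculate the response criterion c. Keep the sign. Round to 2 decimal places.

c = 0.15

H = 33/40 = 0.8250
FA = 11/100 = 0.1100
Φ⁻¹(0.8250) = 0.9346, Φ⁻¹(0.1100) = -1.2265
c = −½·[z(H) + z(FA)] = −0.5 × (0.9346 + (-1.2265)) = 0.14595
c > 0: the operator has a conservative response bias.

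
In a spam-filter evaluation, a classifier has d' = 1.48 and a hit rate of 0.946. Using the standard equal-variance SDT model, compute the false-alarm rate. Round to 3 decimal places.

z(hit rate) = z(0.946) = 1.6072
z(FA) = z(H) − d' = 1.6072 − 1.48 = 0.1272
false-alarm rate = Φ(0.1272) = 0.5506

false-alarm rate = 0.551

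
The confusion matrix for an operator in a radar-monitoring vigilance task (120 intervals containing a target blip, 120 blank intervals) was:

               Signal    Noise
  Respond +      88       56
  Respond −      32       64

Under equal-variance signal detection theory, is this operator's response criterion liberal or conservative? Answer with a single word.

z(H) = 0.623, z(FA) = -0.084
c = −½·(z(H) + z(FA)) = -0.2695
c < 0 → liberal criterion (biased toward responding “yes”).

liberal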